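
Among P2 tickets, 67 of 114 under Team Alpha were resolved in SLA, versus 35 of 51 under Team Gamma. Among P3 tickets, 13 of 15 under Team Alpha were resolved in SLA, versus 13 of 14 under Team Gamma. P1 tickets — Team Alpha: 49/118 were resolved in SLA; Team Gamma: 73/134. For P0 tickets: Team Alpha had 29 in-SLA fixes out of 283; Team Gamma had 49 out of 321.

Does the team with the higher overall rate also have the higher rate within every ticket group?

Yes

P2: Team Alpha 67/114 = 58.8%, Team Gamma 35/51 = 68.6% → Team Gamma
P3: Team Alpha 13/15 = 86.7%, Team Gamma 13/14 = 92.9% → Team Gamma
P1: Team Alpha 49/118 = 41.5%, Team Gamma 73/134 = 54.5% → Team Gamma
P0: Team Alpha 29/283 = 10.2%, Team Gamma 49/321 = 15.3% → Team Gamma
Overall: Team Alpha 158/530 = 29.8%, Team Gamma 170/520 = 32.7% → Team Gamma
Team Gamma wins overall and in every ticket group — no reversal.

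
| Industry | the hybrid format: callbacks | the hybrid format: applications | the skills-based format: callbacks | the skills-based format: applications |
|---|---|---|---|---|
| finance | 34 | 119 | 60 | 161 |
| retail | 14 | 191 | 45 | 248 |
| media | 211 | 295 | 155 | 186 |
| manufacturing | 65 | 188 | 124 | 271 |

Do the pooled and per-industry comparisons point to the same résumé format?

Finance: the hybrid format 34/119 = 28.6%, the skills-based format 60/161 = 37.3% → the skills-based format
Retail: the hybrid format 14/191 = 7.3%, the skills-based format 45/248 = 18.1% → the skills-based format
Media: the hybrid format 211/295 = 71.5%, the skills-based format 155/186 = 83.3% → the skills-based format
Manufacturing: the hybrid format 65/188 = 34.6%, the skills-based format 124/271 = 45.8% → the skills-based format
Overall: the hybrid format 324/793 = 40.9%, the skills-based format 384/866 = 44.3% → the skills-based format
The skills-based format wins overall and in every industry group — no reversal.

Yes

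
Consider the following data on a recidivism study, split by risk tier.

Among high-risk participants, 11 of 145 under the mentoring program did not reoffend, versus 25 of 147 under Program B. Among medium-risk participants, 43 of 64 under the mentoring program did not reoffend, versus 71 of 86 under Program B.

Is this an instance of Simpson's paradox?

No

High-risk: the mentoring program 11/145 = 7.6%, Program B 25/147 = 17.0% → Program B
Medium-risk: the mentoring program 43/64 = 67.2%, Program B 71/86 = 82.6% → Program B
Overall: the mentoring program 54/209 = 25.8%, Program B 96/233 = 41.2% → Program B
Program B wins overall and in every risk group — no reversal.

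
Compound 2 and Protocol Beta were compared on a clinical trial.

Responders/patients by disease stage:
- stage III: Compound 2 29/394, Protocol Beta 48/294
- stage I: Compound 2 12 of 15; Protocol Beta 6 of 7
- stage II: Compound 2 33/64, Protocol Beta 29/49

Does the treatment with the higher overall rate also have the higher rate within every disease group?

Yes

Stage III: Compound 2 29/394 = 7.4%, Protocol Beta 48/294 = 16.3% → Protocol Beta
Stage I: Compound 2 12/15 = 80.0%, Protocol Beta 6/7 = 85.7% → Protocol Beta
Stage II: Compound 2 33/64 = 51.6%, Protocol Beta 29/49 = 59.2% → Protocol Beta
Overall: Compound 2 74/473 = 15.6%, Protocol Beta 83/350 = 23.7% → Protocol Beta
Protocol Beta wins overall and in every disease group — no reversal.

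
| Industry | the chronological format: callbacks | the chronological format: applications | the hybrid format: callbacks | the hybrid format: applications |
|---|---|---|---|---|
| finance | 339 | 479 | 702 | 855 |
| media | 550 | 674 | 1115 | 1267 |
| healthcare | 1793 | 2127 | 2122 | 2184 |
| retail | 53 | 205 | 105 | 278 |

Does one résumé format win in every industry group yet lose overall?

No

Finance: the chronological format 339/479 = 70.8%, the hybrid format 702/855 = 82.1% → the hybrid format
Media: the chronological format 550/674 = 81.6%, the hybrid format 1115/1267 = 88.0% → the hybrid format
Healthcare: the chronological format 1793/2127 = 84.3%, the hybrid format 2122/2184 = 97.2% → the hybrid format
Retail: the chronological format 53/205 = 25.9%, the hybrid format 105/278 = 37.8% → the hybrid format
Overall: the chronological format 2735/3485 = 78.5%, the hybrid format 4044/4584 = 88.2% → the hybrid format
The hybrid format wins overall and in every industry group — no reversal.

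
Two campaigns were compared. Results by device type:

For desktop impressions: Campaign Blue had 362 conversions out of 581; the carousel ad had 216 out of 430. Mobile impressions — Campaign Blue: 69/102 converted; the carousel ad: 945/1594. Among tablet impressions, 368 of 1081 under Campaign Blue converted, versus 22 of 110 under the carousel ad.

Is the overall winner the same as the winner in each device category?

No

Desktop: Campaign Blue 362/581 = 62.3%, the carousel ad 216/430 = 50.2% → Campaign Blue
Mobile: Campaign Blue 69/102 = 67.6%, the carousel ad 945/1594 = 59.3% → Campaign Blue
Tablet: Campaign Blue 368/1081 = 34.0%, the carousel ad 22/110 = 20.0% → Campaign Blue
Overall: Campaign Blue 799/1764 = 45.3%, the carousel ad 1183/2134 = 55.4% → the carousel ad
Campaign Blue wins each device group but the carousel ad wins overall — the comparison reverses. Campaign Blue's impressions skew toward tablet, which has a lower base rate.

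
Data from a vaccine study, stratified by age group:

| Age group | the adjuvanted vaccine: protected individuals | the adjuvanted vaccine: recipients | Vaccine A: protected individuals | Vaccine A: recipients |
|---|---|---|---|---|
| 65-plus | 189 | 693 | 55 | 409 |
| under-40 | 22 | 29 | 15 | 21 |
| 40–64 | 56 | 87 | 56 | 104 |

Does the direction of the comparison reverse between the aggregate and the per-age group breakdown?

No

65-plus: the adjuvanted vaccine 189/693 = 27.3%, Vaccine A 55/409 = 13.4% → the adjuvanted vaccine
Under-40: the adjuvanted vaccine 22/29 = 75.9%, Vaccine A 15/21 = 71.4% → the adjuvanted vaccine
40–64: the adjuvanted vaccine 56/87 = 64.4%, Vaccine A 56/104 = 53.8% → the adjuvanted vaccine
Overall: the adjuvanted vaccine 267/809 = 33.0%, Vaccine A 126/534 = 23.6% → the adjuvanted vaccine
The adjuvanted vaccine wins overall and in every age group — no reversal.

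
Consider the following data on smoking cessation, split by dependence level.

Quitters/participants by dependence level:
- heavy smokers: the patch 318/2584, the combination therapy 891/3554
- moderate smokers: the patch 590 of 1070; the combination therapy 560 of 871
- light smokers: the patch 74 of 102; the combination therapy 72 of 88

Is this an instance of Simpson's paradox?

No

Heavy smokers: the patch 318/2584 = 12.3%, the combination therapy 891/3554 = 25.1% → the combination therapy
Moderate smokers: the patch 590/1070 = 55.1%, the combination therapy 560/871 = 64.3% → the combination therapy
Light smokers: the patch 74/102 = 72.5%, the combination therapy 72/88 = 81.8% → the combination therapy
Overall: the patch 982/3756 = 26.1%, the combination therapy 1523/4513 = 33.7% → the combination therapy
The combination therapy wins overall and in every dependence group — no reversal.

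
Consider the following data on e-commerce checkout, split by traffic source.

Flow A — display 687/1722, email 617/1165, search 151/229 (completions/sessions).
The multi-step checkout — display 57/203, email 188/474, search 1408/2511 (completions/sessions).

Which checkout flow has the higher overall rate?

Display: Flow A 687/1722 = 39.9%, the multi-step checkout 57/203 = 28.1% → Flow A
Email: Flow A 617/1165 = 53.0%, the multi-step checkout 188/474 = 39.7% → Flow A
Search: Flow A 151/229 = 65.9%, the multi-step checkout 1408/2511 = 56.1% → Flow A
Overall: Flow A 1455/3116 = 46.7%, the multi-step checkout 1653/3188 = 51.9% → the multi-step checkout
(Flow A wins every traffic group but the multi-step checkout wins overall — Flow A's sessions skew toward the low-rate display group.)

the multi-step checkout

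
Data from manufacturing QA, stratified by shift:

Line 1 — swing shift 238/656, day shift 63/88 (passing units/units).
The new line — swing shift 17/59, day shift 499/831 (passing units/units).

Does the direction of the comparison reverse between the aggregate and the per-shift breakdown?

Swing shift: Line 1 238/656 = 36.3%, the new line 17/59 = 28.8% → Line 1
Day shift: Line 1 63/88 = 71.6%, the new line 499/831 = 60.0% → Line 1
Overall: Line 1 301/744 = 40.5%, the new line 516/890 = 58.0% → the new line
Line 1 wins each shift group but the new line wins overall — the comparison reverses. Line 1's units skew toward swing shift, which has a lower base rate.

Yes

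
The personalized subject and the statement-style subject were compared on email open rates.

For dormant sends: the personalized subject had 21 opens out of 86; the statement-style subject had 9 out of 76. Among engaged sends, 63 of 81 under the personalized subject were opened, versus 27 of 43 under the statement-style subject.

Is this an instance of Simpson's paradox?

Dormant: the personalized subject 21/86 = 24.4%, the statement-style subject 9/76 = 11.8% → the personalized subject
Engaged: the personalized subject 63/81 = 77.8%, the statement-style subject 27/43 = 62.8% → the personalized subject
Overall: the personalized subject 84/167 = 50.3%, the statement-style subject 36/119 = 30.3% → the personalized subject
The personalized subject wins overall and in every recipient group — no reversal.

No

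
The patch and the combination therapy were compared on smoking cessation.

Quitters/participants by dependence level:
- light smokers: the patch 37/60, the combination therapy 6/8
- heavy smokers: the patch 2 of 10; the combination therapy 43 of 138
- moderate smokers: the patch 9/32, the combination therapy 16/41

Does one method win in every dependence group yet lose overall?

Light smokers: the patch 37/60 = 61.7%, the combination therapy 6/8 = 75.0% → the combination therapy
Heavy smokers: the patch 2/10 = 20.0%, the combination therapy 43/138 = 31.2% → the combination therapy
Moderate smokers: the patch 9/32 = 28.1%, the combination therapy 16/41 = 39.0% → the combination therapy
Overall: the patch 48/102 = 47.1%, the combination therapy 65/187 = 34.8% → the patch
The combination therapy wins each dependence group but the patch wins overall — the comparison reverses. The combination therapy's participants skew toward heavy smokers, which has a lower base rate.

Yes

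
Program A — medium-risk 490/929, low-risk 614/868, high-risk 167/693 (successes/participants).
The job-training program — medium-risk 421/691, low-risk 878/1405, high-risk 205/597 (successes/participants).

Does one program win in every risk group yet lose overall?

Medium-risk: Program A 490/929 = 52.7%, the job-training program 421/691 = 60.9% → the job-training program
Low-risk: Program A 614/868 = 70.7%, the job-training program 878/1405 = 62.5% → Program A
High-risk: Program A 167/693 = 24.1%, the job-training program 205/597 = 34.3% → the job-training program
Overall: Program A 1271/2490 = 51.0%, the job-training program 1504/2693 = 55.8% → the job-training program
Neither sweeps: Program A wins 1 of 3 groups, the job-training program wins 2. The job-training program wins overall but not every group — no Simpson reversal.

No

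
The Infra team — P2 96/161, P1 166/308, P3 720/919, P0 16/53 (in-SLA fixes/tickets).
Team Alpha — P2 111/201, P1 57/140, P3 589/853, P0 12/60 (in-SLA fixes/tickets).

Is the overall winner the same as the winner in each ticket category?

Yes

P2: the Infra team 96/161 = 59.6%, Team Alpha 111/201 = 55.2% → the Infra team
P1: the Infra team 166/308 = 53.9%, Team Alpha 57/140 = 40.7% → the Infra team
P3: the Infra team 720/919 = 78.3%, Team Alpha 589/853 = 69.1% → the Infra team
P0: the Infra team 16/53 = 30.2%, Team Alpha 12/60 = 20.0% → the Infra team
Overall: the Infra team 998/1441 = 69.3%, Team Alpha 769/1254 = 61.3% → the Infra team
The Infra team wins overall and in every ticket group — no reversal.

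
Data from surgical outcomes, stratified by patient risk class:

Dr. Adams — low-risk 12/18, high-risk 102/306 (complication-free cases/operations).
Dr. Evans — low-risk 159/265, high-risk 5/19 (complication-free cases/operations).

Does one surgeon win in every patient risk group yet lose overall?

Yes

Low-risk: Dr. Adams 12/18 = 66.7%, Dr. Evans 159/265 = 60.0% → Dr. Adams
High-risk: Dr. Adams 102/306 = 33.3%, Dr. Evans 5/19 = 26.3% → Dr. Adams
Overall: Dr. Adams 114/324 = 35.2%, Dr. Evans 164/284 = 57.7% → Dr. Evans
Dr. Adams wins each patient risk group but Dr. Evans wins overall — the comparison reverses. Dr. Adams's operations skew toward high-risk, which has a lower base rate.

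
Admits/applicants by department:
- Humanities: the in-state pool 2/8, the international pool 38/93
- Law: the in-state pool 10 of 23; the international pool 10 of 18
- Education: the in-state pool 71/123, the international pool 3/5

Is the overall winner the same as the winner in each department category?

No

Humanities: the in-state pool 2/8 = 25.0%, the international pool 38/93 = 40.9% → the international pool
Law: the in-state pool 10/23 = 43.5%, the international pool 10/18 = 55.6% → the international pool
Education: the in-state pool 71/123 = 57.7%, the international pool 3/5 = 60.0% → the international pool
Overall: the in-state pool 83/154 = 53.9%, the international pool 51/116 = 44.0% → the in-state pool
The international pool wins each department group but the in-state pool wins overall — the comparison reverses. The international pool's applicants skew toward Humanities, which has a lower base rate.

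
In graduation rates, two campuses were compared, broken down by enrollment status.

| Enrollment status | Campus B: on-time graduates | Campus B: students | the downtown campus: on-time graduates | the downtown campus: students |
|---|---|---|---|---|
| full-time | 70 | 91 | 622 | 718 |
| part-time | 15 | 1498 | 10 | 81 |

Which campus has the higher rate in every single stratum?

the downtown campus

Full-time: Campus B 70/91 = 76.9%, the downtown campus 622/718 = 86.6% → the downtown campus
Part-time: Campus B 15/1498 = 1.0%, the downtown campus 10/81 = 12.3% → the downtown campus
The downtown campus has the higher rate in both groups.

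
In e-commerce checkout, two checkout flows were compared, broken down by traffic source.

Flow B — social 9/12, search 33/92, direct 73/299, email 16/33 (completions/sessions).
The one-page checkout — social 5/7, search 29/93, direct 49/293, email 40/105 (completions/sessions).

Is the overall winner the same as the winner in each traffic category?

Social: Flow B 9/12 = 75.0%, the one-page checkout 5/7 = 71.4% → Flow B
Search: Flow B 33/92 = 35.9%, the one-page checkout 29/93 = 31.2% → Flow B
Direct: Flow B 73/299 = 24.4%, the one-page checkout 49/293 = 16.7% → Flow B
Email: Flow B 16/33 = 48.5%, the one-page checkout 40/105 = 38.1% → Flow B
Overall: Flow B 131/436 = 30.0%, the one-page checkout 123/498 = 24.7% → Flow B
Flow B wins overall and in every traffic group — no reversal.

Yes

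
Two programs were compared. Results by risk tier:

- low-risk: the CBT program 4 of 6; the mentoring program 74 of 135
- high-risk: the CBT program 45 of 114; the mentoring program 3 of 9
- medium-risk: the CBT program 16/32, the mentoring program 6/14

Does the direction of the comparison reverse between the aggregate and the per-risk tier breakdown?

Yes

Low-risk: the CBT program 4/6 = 66.7%, the mentoring program 74/135 = 54.8% → the CBT program
High-risk: the CBT program 45/114 = 39.5%, the mentoring program 3/9 = 33.3% → the CBT program
Medium-risk: the CBT program 16/32 = 50.0%, the mentoring program 6/14 = 42.9% → the CBT program
Overall: the CBT program 65/152 = 42.8%, the mentoring program 83/158 = 52.5% → the mentoring program
The CBT program wins each risk group but the mentoring program wins overall — the comparison reverses. The CBT program's participants skew toward high-risk, which has a lower base rate.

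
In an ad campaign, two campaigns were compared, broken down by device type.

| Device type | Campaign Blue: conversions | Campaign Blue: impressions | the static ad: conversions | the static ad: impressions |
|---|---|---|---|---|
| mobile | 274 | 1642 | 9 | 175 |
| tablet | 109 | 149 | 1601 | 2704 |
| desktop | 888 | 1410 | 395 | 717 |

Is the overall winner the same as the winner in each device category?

Mobile: Campaign Blue 274/1642 = 16.7%, the static ad 9/175 = 5.1% → Campaign Blue
Tablet: Campaign Blue 109/149 = 73.2%, the static ad 1601/2704 = 59.2% → Campaign Blue
Desktop: Campaign Blue 888/1410 = 63.0%, the static ad 395/717 = 55.1% → Campaign Blue
Overall: Campaign Blue 1271/3201 = 39.7%, the static ad 2005/3596 = 55.8% → the static ad
Campaign Blue wins each device group but the static ad wins overall — the comparison reverses. Campaign Blue's impressions skew toward mobile, which has a lower base rate.

No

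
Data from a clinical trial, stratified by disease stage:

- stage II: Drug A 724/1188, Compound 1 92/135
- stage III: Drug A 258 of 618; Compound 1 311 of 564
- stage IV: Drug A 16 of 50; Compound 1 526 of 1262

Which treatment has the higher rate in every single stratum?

Compound 1

Stage II: Drug A 724/1188 = 60.9%, Compound 1 92/135 = 68.1% → Compound 1
Stage III: Drug A 258/618 = 41.7%, Compound 1 311/564 = 55.1% → Compound 1
Stage IV: Drug A 16/50 = 32.0%, Compound 1 526/1262 = 41.7% → Compound 1
Compound 1 has the higher rate in all 3 groups.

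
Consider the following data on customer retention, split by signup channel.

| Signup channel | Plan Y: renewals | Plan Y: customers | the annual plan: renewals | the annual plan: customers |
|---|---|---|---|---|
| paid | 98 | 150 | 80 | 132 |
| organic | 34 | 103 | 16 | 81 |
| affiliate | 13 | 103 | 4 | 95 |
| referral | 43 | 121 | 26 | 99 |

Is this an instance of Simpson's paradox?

Paid: Plan Y 98/150 = 65.3%, the annual plan 80/132 = 60.6% → Plan Y
Organic: Plan Y 34/103 = 33.0%, the annual plan 16/81 = 19.8% → Plan Y
Affiliate: Plan Y 13/103 = 12.6%, the annual plan 4/95 = 4.2% → Plan Y
Referral: Plan Y 43/121 = 35.5%, the annual plan 26/99 = 26.3% → Plan Y
Overall: Plan Y 188/477 = 39.4%, the annual plan 126/407 = 31.0% → Plan Y
Plan Y wins overall and in every signup group — no reversal.

No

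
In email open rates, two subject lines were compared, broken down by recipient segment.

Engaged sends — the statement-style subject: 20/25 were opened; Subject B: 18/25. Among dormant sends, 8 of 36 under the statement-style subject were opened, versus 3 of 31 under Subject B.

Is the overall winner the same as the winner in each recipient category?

Engaged: the statement-style subject 20/25 = 80.0%, Subject B 18/25 = 72.0% → the statement-style subject
Dormant: the statement-style subject 8/36 = 22.2%, Subject B 3/31 = 9.7% → the statement-style subject
Overall: the statement-style subject 28/61 = 45.9%, Subject B 21/56 = 37.5% → the statement-style subject
The statement-style subject wins overall and in every recipient group — no reversal.

Yes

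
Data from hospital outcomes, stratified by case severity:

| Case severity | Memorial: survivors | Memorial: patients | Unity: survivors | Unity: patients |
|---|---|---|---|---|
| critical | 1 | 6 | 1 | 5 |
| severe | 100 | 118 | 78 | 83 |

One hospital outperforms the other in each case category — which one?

Unity

Critical: Memorial 1/6 = 16.7%, Unity 1/5 = 20.0% → Unity
Severe: Memorial 100/118 = 84.7%, Unity 78/83 = 94.0% → Unity
Unity has the higher rate in both groups.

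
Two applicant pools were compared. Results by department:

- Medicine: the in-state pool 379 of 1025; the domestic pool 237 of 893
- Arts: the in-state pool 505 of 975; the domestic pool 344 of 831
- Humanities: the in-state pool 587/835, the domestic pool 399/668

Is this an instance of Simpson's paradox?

Medicine: the in-state pool 379/1025 = 37.0%, the domestic pool 237/893 = 26.5% → the in-state pool
Arts: the in-state pool 505/975 = 51.8%, the domestic pool 344/831 = 41.4% → the in-state pool
Humanities: the in-state pool 587/835 = 70.3%, the domestic pool 399/668 = 59.7% → the in-state pool
Overall: the in-state pool 1471/2835 = 51.9%, the domestic pool 980/2392 = 41.0% → the in-state pool
The in-state pool wins overall and in every department group — no reversal.

No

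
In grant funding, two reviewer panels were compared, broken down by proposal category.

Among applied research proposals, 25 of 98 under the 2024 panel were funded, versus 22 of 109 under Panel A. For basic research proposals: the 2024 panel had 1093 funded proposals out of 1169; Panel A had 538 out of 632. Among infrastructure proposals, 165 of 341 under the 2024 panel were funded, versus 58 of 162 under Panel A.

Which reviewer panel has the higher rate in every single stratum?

the 2024 panel

Applied research: the 2024 panel 25/98 = 25.5%, Panel A 22/109 = 20.2% → the 2024 panel
Basic research: the 2024 panel 1093/1169 = 93.5%, Panel A 538/632 = 85.1% → the 2024 panel
Infrastructure: the 2024 panel 165/341 = 48.4%, Panel A 58/162 = 35.8% → the 2024 panel
The 2024 panel has the higher rate in all 3 groups.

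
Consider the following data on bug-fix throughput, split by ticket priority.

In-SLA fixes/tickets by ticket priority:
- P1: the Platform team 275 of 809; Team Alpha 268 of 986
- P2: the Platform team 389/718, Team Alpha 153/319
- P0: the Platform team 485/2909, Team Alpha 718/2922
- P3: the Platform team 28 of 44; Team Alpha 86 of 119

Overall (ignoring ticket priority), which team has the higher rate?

Team Alpha

P1: the Platform team 275/809 = 34.0%, Team Alpha 268/986 = 27.2% → the Platform team
P2: the Platform team 389/718 = 54.2%, Team Alpha 153/319 = 48.0% → the Platform team
P0: the Platform team 485/2909 = 16.7%, Team Alpha 718/2922 = 24.6% → Team Alpha
P3: the Platform team 28/44 = 63.6%, Team Alpha 86/119 = 72.3% → Team Alpha
Overall: the Platform team 1177/4480 = 26.3%, Team Alpha 1225/4346 = 28.2% → Team Alpha
(Neither sweeps every ticket group, but Team Alpha has the higher pooled rate.)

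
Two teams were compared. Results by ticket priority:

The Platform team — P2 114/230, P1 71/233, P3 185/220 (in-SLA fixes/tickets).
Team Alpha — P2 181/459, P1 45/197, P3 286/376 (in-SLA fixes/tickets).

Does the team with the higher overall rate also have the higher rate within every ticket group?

P2: the Platform team 114/230 = 49.6%, Team Alpha 181/459 = 39.4% → the Platform team
P1: the Platform team 71/233 = 30.5%, Team Alpha 45/197 = 22.8% → the Platform team
P3: the Platform team 185/220 = 84.1%, Team Alpha 286/376 = 76.1% → the Platform team
Overall: the Platform team 370/683 = 54.2%, Team Alpha 512/1032 = 49.6% → the Platform team
The Platform team wins overall and in every ticket group — no reversal.

Yes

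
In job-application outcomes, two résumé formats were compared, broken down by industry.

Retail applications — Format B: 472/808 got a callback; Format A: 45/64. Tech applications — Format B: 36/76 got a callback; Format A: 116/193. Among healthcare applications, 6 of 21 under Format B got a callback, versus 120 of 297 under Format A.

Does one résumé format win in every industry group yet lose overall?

Retail: Format B 472/808 = 58.4%, Format A 45/64 = 70.3% → Format A
Tech: Format B 36/76 = 47.4%, Format A 116/193 = 60.1% → Format A
Healthcare: Format B 6/21 = 28.6%, Format A 120/297 = 40.4% → Format A
Overall: Format B 514/905 = 56.8%, Format A 281/554 = 50.7% → Format B
Format A wins each industry group but Format B wins overall — the comparison reverses. Format A's applications skew toward healthcare, which has a lower base rate.

Yes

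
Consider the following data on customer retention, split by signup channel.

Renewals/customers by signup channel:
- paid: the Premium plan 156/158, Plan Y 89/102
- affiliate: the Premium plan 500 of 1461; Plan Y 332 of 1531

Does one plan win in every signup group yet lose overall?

No

Paid: the Premium plan 156/158 = 98.7%, Plan Y 89/102 = 87.3% → the Premium plan
Affiliate: the Premium plan 500/1461 = 34.2%, Plan Y 332/1531 = 21.7% → the Premium plan
Overall: the Premium plan 656/1619 = 40.5%, Plan Y 421/1633 = 25.8% → the Premium plan
The Premium plan wins overall and in every signup group — no reversal.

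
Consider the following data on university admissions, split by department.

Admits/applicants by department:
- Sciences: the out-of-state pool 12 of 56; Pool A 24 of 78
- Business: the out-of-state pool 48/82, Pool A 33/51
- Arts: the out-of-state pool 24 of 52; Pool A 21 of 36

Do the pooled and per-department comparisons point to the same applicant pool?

Yes

Sciences: the out-of-state pool 12/56 = 21.4%, Pool A 24/78 = 30.8% → Pool A
Business: the out-of-state pool 48/82 = 58.5%, Pool A 33/51 = 64.7% → Pool A
Arts: the out-of-state pool 24/52 = 46.2%, Pool A 21/36 = 58.3% → Pool A
Overall: the out-of-state pool 84/190 = 44.2%, Pool A 78/165 = 47.3% → Pool A
Pool A wins overall and in every department group — no reversal.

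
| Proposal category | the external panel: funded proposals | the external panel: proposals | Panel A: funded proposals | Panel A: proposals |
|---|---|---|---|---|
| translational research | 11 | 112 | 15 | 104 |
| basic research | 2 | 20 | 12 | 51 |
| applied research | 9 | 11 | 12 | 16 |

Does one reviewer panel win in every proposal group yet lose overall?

No

Translational research: the external panel 11/112 = 9.8%, Panel A 15/104 = 14.4% → Panel A
Basic research: the external panel 2/20 = 10.0%, Panel A 12/51 = 23.5% → Panel A
Applied research: the external panel 9/11 = 81.8%, Panel A 12/16 = 75.0% → the external panel
Overall: the external panel 22/143 = 15.4%, Panel A 39/171 = 22.8% → Panel A
Neither sweeps: the external panel wins 1 of 3 groups, Panel A wins 2. Panel A wins overall but not every group — no Simpson reversal.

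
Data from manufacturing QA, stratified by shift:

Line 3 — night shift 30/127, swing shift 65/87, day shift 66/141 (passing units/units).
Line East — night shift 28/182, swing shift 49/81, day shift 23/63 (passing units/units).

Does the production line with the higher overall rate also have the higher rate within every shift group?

Night shift: Line 3 30/127 = 23.6%, Line East 28/182 = 15.4% → Line 3
Swing shift: Line 3 65/87 = 74.7%, Line East 49/81 = 60.5% → Line 3
Day shift: Line 3 66/141 = 46.8%, Line East 23/63 = 36.5% → Line 3
Overall: Line 3 161/355 = 45.4%, Line East 100/326 = 30.7% → Line 3
Line 3 wins overall and in every shift group — no reversal.

Yes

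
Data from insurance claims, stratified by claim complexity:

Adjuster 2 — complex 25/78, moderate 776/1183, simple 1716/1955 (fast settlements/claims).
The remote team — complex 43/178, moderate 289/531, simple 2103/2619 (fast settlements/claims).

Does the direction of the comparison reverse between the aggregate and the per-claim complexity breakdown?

Complex: Adjuster 2 25/78 = 32.1%, the remote team 43/178 = 24.2% → Adjuster 2
Moderate: Adjuster 2 776/1183 = 65.6%, the remote team 289/531 = 54.4% → Adjuster 2
Simple: Adjuster 2 1716/1955 = 87.8%, the remote team 2103/2619 = 80.3% → Adjuster 2
Overall: Adjuster 2 2517/3216 = 78.3%, the remote team 2435/3328 = 73.2% → Adjuster 2
Adjuster 2 wins overall and in every claim group — no reversal.

No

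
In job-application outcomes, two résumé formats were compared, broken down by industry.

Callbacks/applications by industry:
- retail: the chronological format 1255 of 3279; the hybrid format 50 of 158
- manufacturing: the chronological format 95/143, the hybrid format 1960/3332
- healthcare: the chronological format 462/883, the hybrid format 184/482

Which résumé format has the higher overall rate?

the hybrid format

Retail: the chronological format 1255/3279 = 38.3%, the hybrid format 50/158 = 31.6% → the chronological format
Manufacturing: the chronological format 95/143 = 66.4%, the hybrid format 1960/3332 = 58.8% → the chronological format
Healthcare: the chronological format 462/883 = 52.3%, the hybrid format 184/482 = 38.2% → the chronological format
Overall: the chronological format 1812/4305 = 42.1%, the hybrid format 2194/3972 = 55.2% → the hybrid format
(The chronological format wins every industry group but the hybrid format wins overall — the chronological format's applications skew toward the low-rate retail group.)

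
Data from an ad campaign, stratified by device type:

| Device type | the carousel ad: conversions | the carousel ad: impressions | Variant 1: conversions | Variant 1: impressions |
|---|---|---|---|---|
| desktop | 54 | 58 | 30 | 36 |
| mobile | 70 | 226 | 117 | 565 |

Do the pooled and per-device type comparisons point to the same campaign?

Yes

Desktop: the carousel ad 54/58 = 93.1%, Variant 1 30/36 = 83.3% → the carousel ad
Mobile: the carousel ad 70/226 = 31.0%, Variant 1 117/565 = 20.7% → the carousel ad
Overall: the carousel ad 124/284 = 43.7%, Variant 1 147/601 = 24.5% → the carousel ad
The carousel ad wins overall and in every device group — no reversal.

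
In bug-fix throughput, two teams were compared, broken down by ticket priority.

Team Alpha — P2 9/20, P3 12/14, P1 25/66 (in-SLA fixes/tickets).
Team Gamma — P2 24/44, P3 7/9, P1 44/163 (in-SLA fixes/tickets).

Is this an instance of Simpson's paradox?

No

P2: Team Alpha 9/20 = 45.0%, Team Gamma 24/44 = 54.5% → Team Gamma
P3: Team Alpha 12/14 = 85.7%, Team Gamma 7/9 = 77.8% → Team Alpha
P1: Team Alpha 25/66 = 37.9%, Team Gamma 44/163 = 27.0% → Team Alpha
Overall: Team Alpha 46/100 = 46.0%, Team Gamma 75/216 = 34.7% → Team Alpha
Neither sweeps: Team Alpha wins 2 of 3 groups, Team Gamma wins 1. Team Alpha wins overall but not every group — no Simpson reversal.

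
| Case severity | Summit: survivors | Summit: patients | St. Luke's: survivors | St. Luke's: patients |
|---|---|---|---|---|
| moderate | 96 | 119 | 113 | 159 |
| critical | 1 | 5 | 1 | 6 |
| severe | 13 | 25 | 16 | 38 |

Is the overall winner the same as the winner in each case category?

Yes

Moderate: Summit 96/119 = 80.7%, St. Luke's 113/159 = 71.1% → Summit
Critical: Summit 1/5 = 20.0%, St. Luke's 1/6 = 16.7% → Summit
Severe: Summit 13/25 = 52.0%, St. Luke's 16/38 = 42.1% → Summit
Overall: Summit 110/149 = 73.8%, St. Luke's 130/203 = 64.0% → Summit
Summit wins overall and in every case group — no reversal.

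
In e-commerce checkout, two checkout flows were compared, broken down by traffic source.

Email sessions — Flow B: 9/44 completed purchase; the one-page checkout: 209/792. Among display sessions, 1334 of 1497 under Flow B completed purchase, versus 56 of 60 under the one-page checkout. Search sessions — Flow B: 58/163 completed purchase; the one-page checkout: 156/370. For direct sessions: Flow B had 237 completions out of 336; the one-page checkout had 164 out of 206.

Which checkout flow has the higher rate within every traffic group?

the one-page checkout

Email: Flow B 9/44 = 20.5%, the one-page checkout 209/792 = 26.4% → the one-page checkout
Display: Flow B 1334/1497 = 89.1%, the one-page checkout 56/60 = 93.3% → the one-page checkout
Search: Flow B 58/163 = 35.6%, the one-page checkout 156/370 = 42.2% → the one-page checkout
Direct: Flow B 237/336 = 70.5%, the one-page checkout 164/206 = 79.6% → the one-page checkout
The one-page checkout has the higher rate in all 4 groups.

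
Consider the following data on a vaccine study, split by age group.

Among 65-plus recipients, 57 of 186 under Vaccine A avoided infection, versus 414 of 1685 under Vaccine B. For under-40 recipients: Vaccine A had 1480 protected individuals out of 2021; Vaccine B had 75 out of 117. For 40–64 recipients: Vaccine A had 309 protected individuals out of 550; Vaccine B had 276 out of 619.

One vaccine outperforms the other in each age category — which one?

65-plus: Vaccine A 57/186 = 30.6%, Vaccine B 414/1685 = 24.6% → Vaccine A
Under-40: Vaccine A 1480/2021 = 73.2%, Vaccine B 75/117 = 64.1% → Vaccine A
40–64: Vaccine A 309/550 = 56.2%, Vaccine B 276/619 = 44.6% → Vaccine A
Vaccine A has the higher rate in all 3 groups.

Vaccine A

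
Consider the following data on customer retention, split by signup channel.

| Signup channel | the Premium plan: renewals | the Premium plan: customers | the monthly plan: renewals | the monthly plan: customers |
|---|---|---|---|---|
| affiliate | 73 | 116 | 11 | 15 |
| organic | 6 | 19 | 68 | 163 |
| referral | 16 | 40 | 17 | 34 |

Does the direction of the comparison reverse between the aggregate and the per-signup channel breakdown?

Affiliate: the Premium plan 73/116 = 62.9%, the monthly plan 11/15 = 73.3% → the monthly plan
Organic: the Premium plan 6/19 = 31.6%, the monthly plan 68/163 = 41.7% → the monthly plan
Referral: the Premium plan 16/40 = 40.0%, the monthly plan 17/34 = 50.0% → the monthly plan
Overall: the Premium plan 95/175 = 54.3%, the monthly plan 96/212 = 45.3% → the Premium plan
The monthly plan wins each signup group but the Premium plan wins overall — the comparison reverses. The monthly plan's customers skew toward organic, which has a lower base rate.

Yes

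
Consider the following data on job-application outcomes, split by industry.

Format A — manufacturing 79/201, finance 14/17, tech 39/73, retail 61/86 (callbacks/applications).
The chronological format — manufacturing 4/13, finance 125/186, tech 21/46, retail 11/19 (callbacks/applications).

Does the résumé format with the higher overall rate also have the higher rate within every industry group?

No

Manufacturing: Format A 79/201 = 39.3%, the chronological format 4/13 = 30.8% → Format A
Finance: Format A 14/17 = 82.4%, the chronological format 125/186 = 67.2% → Format A
Tech: Format A 39/73 = 53.4%, the chronological format 21/46 = 45.7% → Format A
Retail: Format A 61/86 = 70.9%, the chronological format 11/19 = 57.9% → Format A
Overall: Format A 193/377 = 51.2%, the chronological format 161/264 = 61.0% → the chronological format
Format A wins each industry group but the chronological format wins overall — the comparison reverses. Format A's applications skew toward manufacturing, which has a lower base rate.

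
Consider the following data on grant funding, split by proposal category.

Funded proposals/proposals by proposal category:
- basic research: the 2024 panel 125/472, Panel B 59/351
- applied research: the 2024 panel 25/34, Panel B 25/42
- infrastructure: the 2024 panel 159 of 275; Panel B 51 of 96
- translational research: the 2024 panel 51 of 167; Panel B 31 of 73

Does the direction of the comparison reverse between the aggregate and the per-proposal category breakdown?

No

Basic research: the 2024 panel 125/472 = 26.5%, Panel B 59/351 = 16.8% → the 2024 panel
Applied research: the 2024 panel 25/34 = 73.5%, Panel B 25/42 = 59.5% → the 2024 panel
Infrastructure: the 2024 panel 159/275 = 57.8%, Panel B 51/96 = 53.1% → the 2024 panel
Translational research: the 2024 panel 51/167 = 30.5%, Panel B 31/73 = 42.5% → Panel B
Overall: the 2024 panel 360/948 = 38.0%, Panel B 166/562 = 29.5% → the 2024 panel
Neither sweeps: the 2024 panel wins 3 of 4 groups, Panel B wins 1. The 2024 panel wins overall but not every group — no Simpson reversal.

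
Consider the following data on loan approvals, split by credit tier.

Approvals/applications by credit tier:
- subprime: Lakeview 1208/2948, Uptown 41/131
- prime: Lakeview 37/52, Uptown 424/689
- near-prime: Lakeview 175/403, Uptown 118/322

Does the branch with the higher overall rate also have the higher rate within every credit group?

No

Subprime: Lakeview 1208/2948 = 41.0%, Uptown 41/131 = 31.3% → Lakeview
Prime: Lakeview 37/52 = 71.2%, Uptown 424/689 = 61.5% → Lakeview
Near-prime: Lakeview 175/403 = 43.4%, Uptown 118/322 = 36.6% → Lakeview
Overall: Lakeview 1420/3403 = 41.7%, Uptown 583/1142 = 51.1% → Uptown
Lakeview wins each credit group but Uptown wins overall — the comparison reverses. Lakeview's applications skew toward subprime, which has a lower base rate.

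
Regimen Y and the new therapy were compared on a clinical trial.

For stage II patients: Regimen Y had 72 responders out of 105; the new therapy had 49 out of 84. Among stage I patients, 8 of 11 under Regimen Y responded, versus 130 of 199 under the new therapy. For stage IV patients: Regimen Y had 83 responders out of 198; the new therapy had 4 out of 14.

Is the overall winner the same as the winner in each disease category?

No

Stage II: Regimen Y 72/105 = 68.6%, the new therapy 49/84 = 58.3% → Regimen Y
Stage I: Regimen Y 8/11 = 72.7%, the new therapy 130/199 = 65.3% → Regimen Y
Stage IV: Regimen Y 83/198 = 41.9%, the new therapy 4/14 = 28.6% → Regimen Y
Overall: Regimen Y 163/314 = 51.9%, the new therapy 183/297 = 61.6% → the new therapy
Regimen Y wins each disease group but the new therapy wins overall — the comparison reverses. Regimen Y's patients skew toward stage IV, which has a lower base rate.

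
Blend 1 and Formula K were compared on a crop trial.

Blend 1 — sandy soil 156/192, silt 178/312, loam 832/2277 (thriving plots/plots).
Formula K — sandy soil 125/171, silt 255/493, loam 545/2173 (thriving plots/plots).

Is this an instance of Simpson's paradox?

Sandy soil: Blend 1 156/192 = 81.2%, Formula K 125/171 = 73.1% → Blend 1
Silt: Blend 1 178/312 = 57.1%, Formula K 255/493 = 51.7% → Blend 1
Loam: Blend 1 832/2277 = 36.5%, Formula K 545/2173 = 25.1% → Blend 1
Overall: Blend 1 1166/2781 = 41.9%, Formula K 925/2837 = 32.6% → Blend 1
Blend 1 wins overall and in every soil group — no reversal.

No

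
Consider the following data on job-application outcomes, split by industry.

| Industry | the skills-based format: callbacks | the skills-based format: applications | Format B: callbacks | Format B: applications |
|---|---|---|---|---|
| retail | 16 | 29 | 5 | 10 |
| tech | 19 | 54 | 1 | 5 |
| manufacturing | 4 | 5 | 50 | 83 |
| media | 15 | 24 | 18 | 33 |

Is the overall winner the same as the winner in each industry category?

No

Retail: the skills-based format 16/29 = 55.2%, Format B 5/10 = 50.0% → the skills-based format
Tech: the skills-based format 19/54 = 35.2%, Format B 1/5 = 20.0% → the skills-based format
Manufacturing: the skills-based format 4/5 = 80.0%, Format B 50/83 = 60.2% → the skills-based format
Media: the skills-based format 15/24 = 62.5%, Format B 18/33 = 54.5% → the skills-based format
Overall: the skills-based format 54/112 = 48.2%, Format B 74/131 = 56.5% → Format B
The skills-based format wins each industry group but Format B wins overall — the comparison reverses. The skills-based format's applications skew toward tech, which has a lower base rate.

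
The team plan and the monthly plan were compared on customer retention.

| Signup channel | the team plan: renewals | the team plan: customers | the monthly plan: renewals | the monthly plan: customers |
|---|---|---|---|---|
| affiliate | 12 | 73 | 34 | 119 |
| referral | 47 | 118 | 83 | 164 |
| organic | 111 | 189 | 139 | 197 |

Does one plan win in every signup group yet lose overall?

No

Affiliate: the team plan 12/73 = 16.4%, the monthly plan 34/119 = 28.6% → the monthly plan
Referral: the team plan 47/118 = 39.8%, the monthly plan 83/164 = 50.6% → the monthly plan
Organic: the team plan 111/189 = 58.7%, the monthly plan 139/197 = 70.6% → the monthly plan
Overall: the team plan 170/380 = 44.7%, the monthly plan 256/480 = 53.3% → the monthly plan
The monthly plan wins overall and in every signup group — no reversal.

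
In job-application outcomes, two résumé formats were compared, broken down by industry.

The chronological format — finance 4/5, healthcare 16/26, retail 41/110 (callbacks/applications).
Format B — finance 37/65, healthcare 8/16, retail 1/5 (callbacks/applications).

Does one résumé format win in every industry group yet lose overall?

Finance: the chronological format 4/5 = 80.0%, Format B 37/65 = 56.9% → the chronological format
Healthcare: the chronological format 16/26 = 61.5%, Format B 8/16 = 50.0% → the chronological format
Retail: the chronological format 41/110 = 37.3%, Format B 1/5 = 20.0% → the chronological format
Overall: the chronological format 61/141 = 43.3%, Format B 46/86 = 53.5% → Format B
The chronological format wins each industry group but Format B wins overall — the comparison reverses. The chronological format's applications skew toward retail, which has a lower base rate.

Yes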